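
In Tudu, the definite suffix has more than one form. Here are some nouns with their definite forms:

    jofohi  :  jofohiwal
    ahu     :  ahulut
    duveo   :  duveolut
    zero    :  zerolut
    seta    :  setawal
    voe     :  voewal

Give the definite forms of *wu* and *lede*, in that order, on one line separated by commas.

wulut, ledewal

The alternation tracks the last vowel of the stem — -lut when the last vowel of the stem is a rounded vowel (*ahu*, *duveo*, *zero*); -wal when the last vowel of the stem is an unrounded vowel (*jofohi*, *seta*, *voe*).
*wu*: last vowel = /u/, a rounded vowel → -lut → *wulut*.
The last vowel of *lede* is /e/, which is an unrounded vowel, so the suffix is -wal, giving *ledewal*.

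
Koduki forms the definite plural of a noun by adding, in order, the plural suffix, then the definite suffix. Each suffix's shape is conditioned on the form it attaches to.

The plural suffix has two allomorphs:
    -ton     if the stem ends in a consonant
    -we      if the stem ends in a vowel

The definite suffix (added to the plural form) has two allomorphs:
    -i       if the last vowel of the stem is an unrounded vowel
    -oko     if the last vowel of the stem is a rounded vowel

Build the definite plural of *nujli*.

nujliwei

The final sound of *nujli* is /i/, which is a vowel, so the plural suffix is -we, giving *nujliwe*.
The plural form *nujliwe*: last vowel = /e/, an unrounded vowel → -i → *nujliwei*.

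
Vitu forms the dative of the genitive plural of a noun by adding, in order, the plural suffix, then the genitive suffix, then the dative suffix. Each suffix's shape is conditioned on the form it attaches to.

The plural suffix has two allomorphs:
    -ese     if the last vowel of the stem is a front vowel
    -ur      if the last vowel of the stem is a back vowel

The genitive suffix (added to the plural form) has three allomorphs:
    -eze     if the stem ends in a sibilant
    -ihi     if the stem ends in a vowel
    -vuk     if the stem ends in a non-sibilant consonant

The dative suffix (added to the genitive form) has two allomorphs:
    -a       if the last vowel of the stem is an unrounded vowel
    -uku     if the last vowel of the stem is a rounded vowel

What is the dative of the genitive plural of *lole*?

loleeseihia

Since the last vowel of *lole* is /e/ (a front vowel), it takes -ese, giving *loleese*.
Since the final sound of the plural form *loleese* is /e/ (a vowel), it takes -ihi, giving *loleeseihi*.
Since the last vowel of the genitive form *loleeseihi* is /i/ (an unrounded vowel), it takes -a, giving *loleeseihia*.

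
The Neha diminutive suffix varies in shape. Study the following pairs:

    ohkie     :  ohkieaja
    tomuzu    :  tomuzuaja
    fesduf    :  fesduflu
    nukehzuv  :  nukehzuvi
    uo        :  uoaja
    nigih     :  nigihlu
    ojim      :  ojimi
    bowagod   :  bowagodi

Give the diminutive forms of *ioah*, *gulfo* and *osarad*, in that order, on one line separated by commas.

ioahlu, gulfoaja, osaradi

The alternation tracks the final sound of the stem — -lu when the stem ends in a voiceless consonant (*fesduf*, *nigih*); -i when the stem ends in a voiced consonant (*nukehzuv*, *ojim*, *bowagod*); -aja when the stem ends in a vowel (*ohkie*, *tomuzu*, *uo*).
*ioah* — final sound /h/ (a voiceless consonant) → -lu → *ioahlu*.
The final sound of *gulfo* is /o/, which is a vowel, so the suffix is -aja, giving *gulfoaja*.
*osarad* — final sound /d/ (a voiced consonant) → -i → *osaradi*.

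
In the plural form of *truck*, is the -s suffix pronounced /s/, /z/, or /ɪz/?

The stem *truck* ends in a voiceless non-sibilant consonant.
The plural suffix surfaces as /ɪz/ after sibilants, /s/ after other voiceless consonants, and /z/ after other voiced sounds.
So the plural -s on *truck* is pronounced /s/.

/s/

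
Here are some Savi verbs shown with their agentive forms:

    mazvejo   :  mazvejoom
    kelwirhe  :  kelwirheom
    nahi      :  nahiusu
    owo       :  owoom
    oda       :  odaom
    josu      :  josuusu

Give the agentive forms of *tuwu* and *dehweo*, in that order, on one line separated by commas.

tuwuusu, dehweoom

Looking at the last vowel of each stem: -usu when the last vowel of the stem is a high vowel (*nahi*, *josu*); -om when the last vowel of the stem is a non-high vowel (*mazvejo*, *kelwirhe*, *owo*, *oda*).
*tuwu*: last vowel = /u/, a high vowel → -usu → *tuwuusu*.
*dehweo*: last vowel = /o/, a non-high vowel → -om → *dehweoom*.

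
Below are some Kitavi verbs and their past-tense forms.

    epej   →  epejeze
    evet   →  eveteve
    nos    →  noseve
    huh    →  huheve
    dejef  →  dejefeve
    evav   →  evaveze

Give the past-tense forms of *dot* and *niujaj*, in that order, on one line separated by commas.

The pattern is voicing of the final consonant: -eve when the stem ends in a voiceless consonant (*evet*, *nos*, *huh*, *dejef*); -eze when the stem ends in a voiced consonant (*epej*, *evav*).
The final consonant of *dot* is /t/, which is voiceless, so the suffix is -eve, giving *doteve*.
Since the final consonant of *niujaj* is /j/ (voiced), it takes -eze, giving *niujajeze*.

doteve, niujajeze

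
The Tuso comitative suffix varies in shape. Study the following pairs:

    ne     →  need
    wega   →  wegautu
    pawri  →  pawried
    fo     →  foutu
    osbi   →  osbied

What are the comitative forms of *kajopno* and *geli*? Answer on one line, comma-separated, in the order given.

kajopnoutu, gelied

The pattern is front/back vowel harmony: -ed when the last vowel of the stem is a front vowel (*ne*, *pawri*, *osbi*); -utu when the last vowel of the stem is a back vowel (*wega*, *fo*).
*kajopno*: last vowel = /o/, a back vowel → -utu → *kajopnoutu*.
*geli* — last vowel /i/ (a front vowel) → -ed → *gelied*.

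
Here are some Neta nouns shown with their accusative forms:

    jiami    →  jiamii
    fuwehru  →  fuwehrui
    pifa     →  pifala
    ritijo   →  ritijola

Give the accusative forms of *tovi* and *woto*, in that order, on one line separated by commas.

tovii, wotola

The alternation tracks the last vowel of the stem — -i when the last vowel of the stem is a high vowel (*jiami*, *fuwehru*); -la when the last vowel of the stem is a non-high vowel (*pifa*, *ritijo*).
*tovi*: last vowel = /i/, a high vowel → -i → *tovii*.
*woto*: last vowel = /o/, a non-high vowel → -la → *wotola*.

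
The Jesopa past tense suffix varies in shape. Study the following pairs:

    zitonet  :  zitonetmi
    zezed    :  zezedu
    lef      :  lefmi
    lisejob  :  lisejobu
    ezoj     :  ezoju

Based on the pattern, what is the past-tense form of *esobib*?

The alternation tracks the final consonant of the stem — -mi when the stem ends in a voiceless consonant (*zitonet*, *lef*); -u when the stem ends in a voiced consonant (*zezed*, *lisejob*, *ezoj*).
*esobib* — final consonant /b/ (voiced) → -u → *esobibu*.

esobibu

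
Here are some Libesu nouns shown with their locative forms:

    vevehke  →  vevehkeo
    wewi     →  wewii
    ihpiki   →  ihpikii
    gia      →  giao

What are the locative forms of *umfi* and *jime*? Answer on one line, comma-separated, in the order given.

Looking at the last vowel of each stem: -i when the last vowel of the stem is a high vowel (*wewi*, *ihpiki*); -o when the last vowel of the stem is a non-high vowel (*vevehke*, *gia*).
*umfi*: last vowel = /i/, a high vowel → -i → *umfii*.
*jime*: last vowel = /e/, a non-high vowel → -o → *jimeo*.

umfii, jimeo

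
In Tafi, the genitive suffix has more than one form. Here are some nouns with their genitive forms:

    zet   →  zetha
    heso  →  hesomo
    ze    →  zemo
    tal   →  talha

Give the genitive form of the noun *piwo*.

The suffix is conditioned by the final sound: -ha when the stem ends in a consonant (*zet*, *tal*); -mo when the stem ends in a vowel (*heso*, *ze*).
*piwo*: final sound = /o/, a vowel → -mo → *piwomo*.

piwomo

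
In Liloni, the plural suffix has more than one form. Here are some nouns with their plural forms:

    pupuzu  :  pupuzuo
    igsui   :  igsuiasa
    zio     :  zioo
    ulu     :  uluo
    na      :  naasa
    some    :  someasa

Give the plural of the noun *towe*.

The suffix is conditioned by the last vowel: -o when the last vowel of the stem is a rounded vowel (*pupuzu*, *zio*, *ulu*); -asa when the last vowel of the stem is an unrounded vowel (*igsui*, *na*, *some*).
*towe*: last vowel = /e/, an unrounded vowel → -asa → *toweasa*.

toweasa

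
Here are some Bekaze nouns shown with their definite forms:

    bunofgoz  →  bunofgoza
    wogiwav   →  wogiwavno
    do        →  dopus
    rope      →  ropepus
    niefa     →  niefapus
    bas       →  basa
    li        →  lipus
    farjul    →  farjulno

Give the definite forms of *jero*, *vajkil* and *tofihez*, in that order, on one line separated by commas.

jeropus, vajkilno, tofiheza

The pattern is sibilance of the final sound: -a when the stem ends in a sibilant (*bunofgoz*, *bas*); -no when the stem ends in a non-sibilant consonant (*wogiwav*, *farjul*); -pus when the stem ends in a vowel (*do*, *rope*, *niefa*, *li*).
Since the final sound of *jero* is /o/ (a vowel), it takes -pus, giving *jeropus*.
*vajkil* — final sound /l/ (a non-sibilant consonant) → -no → *vajkilno*.
*tofihez* — final sound /z/ (a sibilant) → -a → *tofiheza*.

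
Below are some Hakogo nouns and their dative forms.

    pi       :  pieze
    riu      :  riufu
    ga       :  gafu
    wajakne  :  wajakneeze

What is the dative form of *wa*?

wafu

Looking at the last vowel of each stem: -eze when the last vowel of the stem is a front vowel (*pi*, *wajakne*); -fu when the last vowel of the stem is a back vowel (*riu*, *ga*).
The last vowel of *wa* is /a/, which is a back vowel, so the suffix is -fu, giving *wafu*.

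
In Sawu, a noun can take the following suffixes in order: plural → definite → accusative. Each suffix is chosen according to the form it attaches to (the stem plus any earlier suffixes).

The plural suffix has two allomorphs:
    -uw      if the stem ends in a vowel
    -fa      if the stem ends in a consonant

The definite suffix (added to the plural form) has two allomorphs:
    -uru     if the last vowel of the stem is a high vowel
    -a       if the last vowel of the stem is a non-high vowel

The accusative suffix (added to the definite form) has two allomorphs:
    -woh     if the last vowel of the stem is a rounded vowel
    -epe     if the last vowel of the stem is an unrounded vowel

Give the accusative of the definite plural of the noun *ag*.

Since the final sound of *ag* is /g/ (a consonant), it takes -fa, giving *agfa*.
The plural form *agfa* — last vowel /a/ (a non-high vowel) → -a → *agfaa*.
The last vowel of the definite form *agfaa* is /a/, which is an unrounded vowel, so the accusative suffix is -epe, giving *agfaaepe*.

agfaaepe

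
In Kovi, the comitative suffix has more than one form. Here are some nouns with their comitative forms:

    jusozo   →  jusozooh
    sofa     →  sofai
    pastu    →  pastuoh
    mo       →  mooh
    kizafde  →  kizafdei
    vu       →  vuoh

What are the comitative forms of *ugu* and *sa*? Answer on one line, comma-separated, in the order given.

uguoh, sai

The suffix is conditioned by the last vowel: -oh when the last vowel of the stem is a rounded vowel (*jusozo*, *pastu*, *mo*, *vu*); -i when the last vowel of the stem is an unrounded vowel (*sofa*, *kizafde*).
*ugu* — last vowel /u/ (a rounded vowel) → -oh → *uguoh*.
*sa* — last vowel /a/ (an unrounded vowel) → -i → *sai*.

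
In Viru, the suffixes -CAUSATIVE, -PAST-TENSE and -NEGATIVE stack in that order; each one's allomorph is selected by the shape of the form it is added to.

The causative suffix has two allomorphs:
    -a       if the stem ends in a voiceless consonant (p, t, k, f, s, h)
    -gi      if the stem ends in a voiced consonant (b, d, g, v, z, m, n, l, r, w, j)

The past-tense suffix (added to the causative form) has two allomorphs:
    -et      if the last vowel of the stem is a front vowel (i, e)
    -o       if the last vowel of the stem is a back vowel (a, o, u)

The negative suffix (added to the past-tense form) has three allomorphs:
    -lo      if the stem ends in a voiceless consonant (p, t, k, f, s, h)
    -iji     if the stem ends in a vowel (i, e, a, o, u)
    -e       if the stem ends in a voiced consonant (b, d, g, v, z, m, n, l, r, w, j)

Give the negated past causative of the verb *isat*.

isataoiji

*isat* — final consonant /t/ (voiceless) → -a → *isata*.
Since the last vowel of the causative form *isata* is /a/ (a back vowel), it takes -o, giving *isatao*.
The past-tense form *isatao* — final sound /o/ (a vowel) → -iji → *isataoiji*.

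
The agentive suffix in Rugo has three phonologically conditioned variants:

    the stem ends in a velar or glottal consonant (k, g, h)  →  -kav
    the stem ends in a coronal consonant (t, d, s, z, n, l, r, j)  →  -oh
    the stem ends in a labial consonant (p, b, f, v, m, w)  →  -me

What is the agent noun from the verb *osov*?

osovme

Since the final consonant of *osov* is /v/ (labial), it takes -me, giving *osovme*.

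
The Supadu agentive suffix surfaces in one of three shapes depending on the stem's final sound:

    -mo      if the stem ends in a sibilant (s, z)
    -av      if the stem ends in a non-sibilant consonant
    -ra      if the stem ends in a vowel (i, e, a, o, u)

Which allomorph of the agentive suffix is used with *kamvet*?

*kamvet* — final sound /t/ (a non-sibilant consonant) → -av.

-av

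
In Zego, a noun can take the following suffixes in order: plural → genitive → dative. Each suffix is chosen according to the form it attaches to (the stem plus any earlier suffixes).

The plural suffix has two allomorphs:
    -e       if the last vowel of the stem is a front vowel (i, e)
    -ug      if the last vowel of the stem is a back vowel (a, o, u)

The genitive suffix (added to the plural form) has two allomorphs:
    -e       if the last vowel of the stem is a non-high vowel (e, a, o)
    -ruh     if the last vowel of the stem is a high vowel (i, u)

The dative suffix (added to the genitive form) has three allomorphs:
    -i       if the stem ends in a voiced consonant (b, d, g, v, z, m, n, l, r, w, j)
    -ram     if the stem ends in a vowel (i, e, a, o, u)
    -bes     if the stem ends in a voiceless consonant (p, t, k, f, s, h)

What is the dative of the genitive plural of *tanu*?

tanuugruhbes

The last vowel of *tanu* is /u/, which is a back vowel, so the plural suffix is -ug, giving *tanuug*.
The plural form *tanuug* — last vowel /u/ (a high vowel) → -ruh → *tanuugruh*.
The genitive form *tanuugruh* — final sound /h/ (a voiceless consonant) → -bes → *tanuugruhbes*.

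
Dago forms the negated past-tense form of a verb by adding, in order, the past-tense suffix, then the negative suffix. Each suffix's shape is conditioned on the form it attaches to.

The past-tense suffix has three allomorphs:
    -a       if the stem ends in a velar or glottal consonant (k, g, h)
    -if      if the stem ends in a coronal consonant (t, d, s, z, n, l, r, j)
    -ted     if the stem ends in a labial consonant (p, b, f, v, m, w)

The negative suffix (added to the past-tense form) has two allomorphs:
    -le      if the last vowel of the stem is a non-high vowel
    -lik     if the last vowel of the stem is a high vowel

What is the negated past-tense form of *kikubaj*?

*kikubaj*: final consonant = /j/, coronal → -if → *kikubajif*.
The past-tense form *kikubajif* — last vowel /i/ (a high vowel) → -lik → *kikubajiflik*.

kikubajiflik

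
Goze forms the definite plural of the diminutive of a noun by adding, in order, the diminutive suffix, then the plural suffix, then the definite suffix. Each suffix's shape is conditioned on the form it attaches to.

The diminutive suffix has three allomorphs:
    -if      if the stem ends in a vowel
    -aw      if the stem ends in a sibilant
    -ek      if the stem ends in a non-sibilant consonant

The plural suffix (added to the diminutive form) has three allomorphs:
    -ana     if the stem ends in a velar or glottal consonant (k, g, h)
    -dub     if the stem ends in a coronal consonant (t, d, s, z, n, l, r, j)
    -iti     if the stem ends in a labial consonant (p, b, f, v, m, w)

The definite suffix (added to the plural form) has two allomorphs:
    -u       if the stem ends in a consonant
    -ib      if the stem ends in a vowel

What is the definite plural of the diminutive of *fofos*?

fofosawitiib

*fofos* — final sound /s/ (a sibilant) → -aw → *fofosaw*.
The diminutive form *fofosaw* — final consonant /w/ (labial) → -iti → *fofosawiti*.
The final sound of the plural form *fofosawiti* is /i/, which is a vowel, so the definite suffix is -ib, giving *fofosawitiib*.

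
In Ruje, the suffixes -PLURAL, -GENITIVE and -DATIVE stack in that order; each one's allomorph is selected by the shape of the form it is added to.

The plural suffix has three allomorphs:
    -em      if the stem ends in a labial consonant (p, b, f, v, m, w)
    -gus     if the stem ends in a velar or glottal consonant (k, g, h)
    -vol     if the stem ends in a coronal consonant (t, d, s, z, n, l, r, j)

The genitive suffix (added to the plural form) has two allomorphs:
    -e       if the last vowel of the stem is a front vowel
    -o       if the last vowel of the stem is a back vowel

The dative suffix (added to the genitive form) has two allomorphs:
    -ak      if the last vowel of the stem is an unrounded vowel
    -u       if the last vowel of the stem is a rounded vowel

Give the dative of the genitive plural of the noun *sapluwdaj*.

sapluwdajvolou

*sapluwdaj* — final consonant /j/ (coronal) → -vol → *sapluwdajvol*.
The plural form *sapluwdajvol*: last vowel = /o/, a back vowel → -o → *sapluwdajvolo*.
Since the last vowel of the genitive form *sapluwdajvolo* is /o/ (a rounded vowel), it takes -u, giving *sapluwdajvolou*.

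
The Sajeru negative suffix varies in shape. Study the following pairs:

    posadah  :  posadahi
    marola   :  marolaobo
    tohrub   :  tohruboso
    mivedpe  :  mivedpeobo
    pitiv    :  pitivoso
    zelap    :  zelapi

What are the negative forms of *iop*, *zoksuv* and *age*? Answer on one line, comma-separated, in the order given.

The alternation tracks the final sound of the stem — -i when the stem ends in a voiceless consonant (*posadah*, *zelap*); -oso when the stem ends in a voiced consonant (*tohrub*, *pitiv*); -obo when the stem ends in a vowel (*marola*, *mivedpe*).
The final sound of *iop* is /p/, which is a voiceless consonant, so the suffix is -i, giving *iopi*.
*zoksuv*: final sound = /v/, a voiced consonant → -oso → *zoksuvoso*.
Since the final sound of *age* is /e/ (a vowel), it takes -obo, giving *ageobo*.

iopi, zoksuvoso, ageobo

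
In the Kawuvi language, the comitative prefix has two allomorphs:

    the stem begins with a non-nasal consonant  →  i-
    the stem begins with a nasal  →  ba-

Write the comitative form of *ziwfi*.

Since the first consonant of *ziwfi* is /z/ (non-nasal), it takes i-, giving *iziwfi*.

iziwfi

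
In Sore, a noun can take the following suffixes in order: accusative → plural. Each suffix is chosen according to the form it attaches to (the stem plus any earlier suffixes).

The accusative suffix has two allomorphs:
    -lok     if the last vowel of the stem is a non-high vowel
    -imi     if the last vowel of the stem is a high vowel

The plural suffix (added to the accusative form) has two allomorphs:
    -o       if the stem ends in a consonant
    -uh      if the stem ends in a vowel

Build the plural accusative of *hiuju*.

Since the last vowel of *hiuju* is /u/ (a high vowel), it takes -imi, giving *hiujuimi*.
The accusative form *hiujuimi*: final sound = /i/, a vowel → -uh → *hiujuimiuh*.

hiujuimiuh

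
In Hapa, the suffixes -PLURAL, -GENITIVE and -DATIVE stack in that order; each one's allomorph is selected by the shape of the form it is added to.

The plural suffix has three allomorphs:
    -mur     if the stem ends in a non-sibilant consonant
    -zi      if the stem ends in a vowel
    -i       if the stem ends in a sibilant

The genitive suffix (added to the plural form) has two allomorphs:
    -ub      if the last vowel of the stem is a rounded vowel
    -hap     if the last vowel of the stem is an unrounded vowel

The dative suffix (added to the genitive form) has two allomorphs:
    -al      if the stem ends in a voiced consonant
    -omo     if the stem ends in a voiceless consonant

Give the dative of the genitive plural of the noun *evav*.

evavmurubal

The final sound of *evav* is /v/, which is a non-sibilant consonant, so the plural suffix is -mur, giving *evavmur*.
The plural form *evavmur*: last vowel = /u/, a rounded vowel → -ub → *evavmurub*.
The genitive form *evavmurub*: final consonant = /b/, voiced → -al → *evavmurubal*.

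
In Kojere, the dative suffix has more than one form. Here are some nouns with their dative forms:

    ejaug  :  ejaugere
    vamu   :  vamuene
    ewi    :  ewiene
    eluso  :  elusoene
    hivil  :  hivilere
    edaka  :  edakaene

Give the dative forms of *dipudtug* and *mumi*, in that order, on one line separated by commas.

Looking at the final sound of each stem: -ere when the stem ends in a consonant (*ejaug*, *hivil*); -ene when the stem ends in a vowel (*vamu*, *ewi*, *eluso*, *edaka*).
Since the final sound of *dipudtug* is /g/ (a consonant), it takes -ere, giving *dipudtugere*.
*mumi*: final sound = /i/, a vowel → -ene → *mumiene*.

dipudtugere, mumiene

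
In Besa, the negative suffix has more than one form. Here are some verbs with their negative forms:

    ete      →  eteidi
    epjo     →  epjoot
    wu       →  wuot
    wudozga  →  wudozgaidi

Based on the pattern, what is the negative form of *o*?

oot

Looking at the last vowel of each stem: -ot when the last vowel of the stem is a rounded vowel (*epjo*, *wu*); -idi when the last vowel of the stem is an unrounded vowel (*ete*, *wudozga*).
The last vowel of *o* is /o/, which is a rounded vowel, so the suffix is -ot, giving *oot*.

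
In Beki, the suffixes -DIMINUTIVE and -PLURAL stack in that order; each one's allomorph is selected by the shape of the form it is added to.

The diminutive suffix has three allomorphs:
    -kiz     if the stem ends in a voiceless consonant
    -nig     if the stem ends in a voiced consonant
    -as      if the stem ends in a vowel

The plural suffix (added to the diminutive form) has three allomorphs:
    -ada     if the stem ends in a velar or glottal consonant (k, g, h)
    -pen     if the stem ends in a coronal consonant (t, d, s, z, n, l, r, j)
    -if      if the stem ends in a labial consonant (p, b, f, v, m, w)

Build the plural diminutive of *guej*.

guejnigada

*guej*: final sound = /j/, a voiced consonant → -nig → *guejnig*.
Since the final consonant of the diminutive form *guejnig* is /g/ (velar/glottal), it takes -ada, giving *guejnigada*.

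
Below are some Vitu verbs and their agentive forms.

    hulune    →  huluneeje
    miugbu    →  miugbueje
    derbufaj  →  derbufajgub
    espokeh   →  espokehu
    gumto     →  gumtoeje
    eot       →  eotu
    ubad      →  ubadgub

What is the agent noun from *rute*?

Looking at the final sound of each stem: -u when the stem ends in a voiceless consonant (*espokeh*, *eot*); -gub when the stem ends in a voiced consonant (*derbufaj*, *ubad*); -eje when the stem ends in a vowel (*hulune*, *miugbu*, *gumto*).
The final sound of *rute* is /e/, which is a vowel, so the suffix is -eje, giving *ruteeje*.

ruteeje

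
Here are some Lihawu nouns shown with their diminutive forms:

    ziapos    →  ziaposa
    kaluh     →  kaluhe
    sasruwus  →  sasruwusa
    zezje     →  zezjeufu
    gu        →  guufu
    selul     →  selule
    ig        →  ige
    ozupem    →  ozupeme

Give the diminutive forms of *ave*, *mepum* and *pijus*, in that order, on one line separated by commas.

The suffix is conditioned by the final sound: -a when the stem ends in a sibilant (*ziapos*, *sasruwus*); -e when the stem ends in a non-sibilant consonant (*kaluh*, *selul*, *ig*, *ozupem*); -ufu when the stem ends in a vowel (*zezje*, *gu*).
The final sound of *ave* is /e/, which is a vowel, so the suffix is -ufu, giving *aveufu*.
The final sound of *mepum* is /m/, which is a non-sibilant consonant, so the suffix is -e, giving *mepume*.
*pijus* — final sound /s/ (a sibilant) → -a → *pijusa*.

aveufu, mepume, pijusa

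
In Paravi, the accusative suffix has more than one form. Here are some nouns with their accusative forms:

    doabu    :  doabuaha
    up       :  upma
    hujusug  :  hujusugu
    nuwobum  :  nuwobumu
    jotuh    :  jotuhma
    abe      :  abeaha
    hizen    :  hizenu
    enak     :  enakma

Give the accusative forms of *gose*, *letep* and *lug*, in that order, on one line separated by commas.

The pattern is voicing of the final sound: -ma when the stem ends in a voiceless consonant (*up*, *jotuh*, *enak*); -u when the stem ends in a voiced consonant (*hujusug*, *nuwobum*, *hizen*); -aha when the stem ends in a vowel (*doabu*, *abe*).
*gose* — final sound /e/ (a vowel) → -aha → *goseaha*.
Since the final sound of *letep* is /p/ (a voiceless consonant), it takes -ma, giving *letepma*.
*lug* — final sound /g/ (a voiced consonant) → -u → *lugu*.

goseaha, letepma, lugu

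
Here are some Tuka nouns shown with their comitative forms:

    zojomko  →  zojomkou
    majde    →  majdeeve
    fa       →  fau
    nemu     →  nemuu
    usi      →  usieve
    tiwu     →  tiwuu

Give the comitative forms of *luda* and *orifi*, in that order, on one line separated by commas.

ludau, orifieve

The suffix is conditioned by the last vowel: -eve when the last vowel of the stem is a front vowel (*majde*, *usi*); -u when the last vowel of the stem is a back vowel (*zojomko*, *fa*, *nemu*, *tiwu*).
Since the last vowel of *luda* is /a/ (a back vowel), it takes -u, giving *ludau*.
The last vowel of *orifi* is /i/, which is a front vowel, so the suffix is -eve, giving *orifieve*.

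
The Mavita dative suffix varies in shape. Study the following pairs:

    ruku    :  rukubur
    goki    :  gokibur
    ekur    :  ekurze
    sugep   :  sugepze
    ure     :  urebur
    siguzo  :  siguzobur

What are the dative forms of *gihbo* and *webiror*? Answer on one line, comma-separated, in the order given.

The alternation tracks the final sound of the stem — -ze when the stem ends in a consonant (*ekur*, *sugep*); -bur when the stem ends in a vowel (*ruku*, *goki*, *ure*, *siguzo*).
Since the final sound of *gihbo* is /o/ (a vowel), it takes -bur, giving *gihbobur*.
*webiror*: final sound = /r/, a consonant → -ze → *webirorze*.

gihbobur, webirorze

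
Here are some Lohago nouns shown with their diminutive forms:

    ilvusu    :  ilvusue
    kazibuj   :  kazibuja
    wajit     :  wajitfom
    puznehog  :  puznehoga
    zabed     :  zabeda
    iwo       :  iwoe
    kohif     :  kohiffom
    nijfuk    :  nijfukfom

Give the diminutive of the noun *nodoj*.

nodoja

The pattern is voicing of the final sound: -fom when the stem ends in a voiceless consonant (*wajit*, *kohif*, *nijfuk*); -a when the stem ends in a voiced consonant (*kazibuj*, *puznehog*, *zabed*); -e when the stem ends in a vowel (*ilvusu*, *iwo*).
*nodoj*: final sound = /j/, a voiced consonant → -a → *nodoja*.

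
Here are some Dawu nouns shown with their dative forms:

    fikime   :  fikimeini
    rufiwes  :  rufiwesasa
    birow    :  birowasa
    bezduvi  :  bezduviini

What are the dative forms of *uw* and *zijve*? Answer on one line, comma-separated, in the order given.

The alternation tracks the final sound of the stem — -asa when the stem ends in a consonant (*rufiwes*, *birow*); -ini when the stem ends in a vowel (*fikime*, *bezduvi*).
*uw*: final sound = /w/, a consonant → -asa → *uwasa*.
*zijve*: final sound = /e/, a vowel → -ini → *zijveini*.

uwasa, zijveini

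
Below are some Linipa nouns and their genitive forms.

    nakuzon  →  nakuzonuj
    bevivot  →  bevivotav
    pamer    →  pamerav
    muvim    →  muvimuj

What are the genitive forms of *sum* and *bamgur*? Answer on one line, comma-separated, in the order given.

Looking at the final consonant of each stem: -uj when the stem ends in a nasal (*nakuzon*, *muvim*); -av when the stem ends in a non-nasal consonant (*bevivot*, *pamer*).
*sum*: final consonant = /m/, a nasal → -uj → *sumuj*.
The final consonant of *bamgur* is /r/, which is non-nasal, so the suffix is -av, giving *bamgurav*.

sumuj, bamgurav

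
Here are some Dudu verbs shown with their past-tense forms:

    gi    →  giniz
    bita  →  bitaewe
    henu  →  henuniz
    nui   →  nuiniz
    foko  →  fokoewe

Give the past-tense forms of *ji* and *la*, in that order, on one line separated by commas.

jiniz, laewe

Looking at the last vowel of each stem: -niz when the last vowel of the stem is a high vowel (*gi*, *henu*, *nui*); -ewe when the last vowel of the stem is a non-high vowel (*bita*, *foko*).
*ji* — last vowel /i/ (a high vowel) → -niz → *jiniz*.
Since the last vowel of *la* is /a/ (a non-high vowel), it takes -ewe, giving *laewe*.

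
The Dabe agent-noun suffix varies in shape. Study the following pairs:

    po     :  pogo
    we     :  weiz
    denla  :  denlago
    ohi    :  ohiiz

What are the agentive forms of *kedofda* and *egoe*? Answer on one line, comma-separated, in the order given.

kedofdago, egoeiz

The alternation tracks the last vowel of the stem — -iz when the last vowel of the stem is a front vowel (*we*, *ohi*); -go when the last vowel of the stem is a back vowel (*po*, *denla*).
Since the last vowel of *kedofda* is /a/ (a back vowel), it takes -go, giving *kedofdago*.
*egoe* — last vowel /e/ (a front vowel) → -iz → *egoeiz*.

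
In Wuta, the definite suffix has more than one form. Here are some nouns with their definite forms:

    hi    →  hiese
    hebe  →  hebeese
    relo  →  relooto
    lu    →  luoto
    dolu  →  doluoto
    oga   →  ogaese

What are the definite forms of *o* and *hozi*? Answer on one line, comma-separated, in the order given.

The alternation tracks the last vowel of the stem — -oto when the last vowel of the stem is a rounded vowel (*relo*, *lu*, *dolu*); -ese when the last vowel of the stem is an unrounded vowel (*hi*, *hebe*, *oga*).
*o* — last vowel /o/ (a rounded vowel) → -oto → *ooto*.
Since the last vowel of *hozi* is /i/ (an unrounded vowel), it takes -ese, giving *hoziese*.

ooto, hoziese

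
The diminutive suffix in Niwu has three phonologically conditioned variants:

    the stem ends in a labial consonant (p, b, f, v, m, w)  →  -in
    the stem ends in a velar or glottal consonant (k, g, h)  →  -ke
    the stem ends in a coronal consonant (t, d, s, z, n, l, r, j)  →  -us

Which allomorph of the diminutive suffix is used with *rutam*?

-in

Since the final consonant of *rutam* is /m/ (labial), it takes -in.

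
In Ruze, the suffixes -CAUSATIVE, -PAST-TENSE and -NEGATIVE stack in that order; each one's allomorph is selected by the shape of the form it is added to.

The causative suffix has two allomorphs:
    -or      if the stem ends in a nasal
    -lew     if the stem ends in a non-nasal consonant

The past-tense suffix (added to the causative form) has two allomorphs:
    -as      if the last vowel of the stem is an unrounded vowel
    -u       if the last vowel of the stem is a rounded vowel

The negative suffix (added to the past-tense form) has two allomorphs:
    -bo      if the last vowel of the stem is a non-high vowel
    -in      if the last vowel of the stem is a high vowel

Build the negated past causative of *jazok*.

*jazok* — final consonant /k/ (non-nasal) → -lew → *jazoklew*.
The causative form *jazoklew* — last vowel /e/ (an unrounded vowel) → -as → *jazoklewas*.
The past-tense form *jazoklewas* — last vowel /a/ (a non-high vowel) → -bo → *jazoklewasbo*.

jazoklewasbo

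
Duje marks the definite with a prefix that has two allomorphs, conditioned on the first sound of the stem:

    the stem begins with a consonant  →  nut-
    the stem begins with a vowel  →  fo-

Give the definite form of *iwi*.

foiwi

*iwi*: first sound = /i/, a vowel → fo- → *foiwi*.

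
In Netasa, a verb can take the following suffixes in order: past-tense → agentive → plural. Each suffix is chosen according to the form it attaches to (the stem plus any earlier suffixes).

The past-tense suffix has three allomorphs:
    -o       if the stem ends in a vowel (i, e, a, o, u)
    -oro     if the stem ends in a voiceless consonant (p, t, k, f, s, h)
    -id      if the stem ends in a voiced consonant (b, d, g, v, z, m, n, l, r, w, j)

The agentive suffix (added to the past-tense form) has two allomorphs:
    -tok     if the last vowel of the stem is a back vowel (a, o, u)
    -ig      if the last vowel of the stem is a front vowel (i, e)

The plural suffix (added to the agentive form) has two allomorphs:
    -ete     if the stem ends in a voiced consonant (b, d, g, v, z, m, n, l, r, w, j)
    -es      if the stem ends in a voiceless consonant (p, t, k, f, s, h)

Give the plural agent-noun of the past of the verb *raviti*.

*raviti* — final sound /i/ (a vowel) → -o → *ravitio*.
The last vowel of the past-tense form *ravitio* is /o/, which is a back vowel, so the agentive suffix is -tok, giving *ravitiotok*.
Since the final consonant of the agentive form *ravitiotok* is /k/ (voiceless), it takes -es, giving *ravitiotokes*.

ravitiotokes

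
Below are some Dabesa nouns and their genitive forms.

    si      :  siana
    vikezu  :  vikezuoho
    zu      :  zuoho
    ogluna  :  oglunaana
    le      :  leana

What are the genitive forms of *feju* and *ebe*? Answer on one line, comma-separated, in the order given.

fejuoho, ebeana

The alternation tracks the last vowel of the stem — -oho when the last vowel of the stem is a rounded vowel (*vikezu*, *zu*); -ana when the last vowel of the stem is an unrounded vowel (*si*, *ogluna*, *le*).
The last vowel of *feju* is /u/, which is a rounded vowel, so the suffix is -oho, giving *fejuoho*.
*ebe*: last vowel = /e/, an unrounded vowel → -ana → *ebeana*.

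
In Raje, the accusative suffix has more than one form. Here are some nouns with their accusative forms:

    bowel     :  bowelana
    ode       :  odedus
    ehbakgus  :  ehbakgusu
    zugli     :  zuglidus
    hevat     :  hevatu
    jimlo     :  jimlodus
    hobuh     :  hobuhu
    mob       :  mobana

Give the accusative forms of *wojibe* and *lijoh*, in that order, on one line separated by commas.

The alternation tracks the final sound of the stem — -u when the stem ends in a voiceless consonant (*ehbakgus*, *hevat*, *hobuh*); -ana when the stem ends in a voiced consonant (*bowel*, *mob*); -dus when the stem ends in a vowel (*ode*, *zugli*, *jimlo*).
Since the final sound of *wojibe* is /e/ (a vowel), it takes -dus, giving *wojibedus*.
The final sound of *lijoh* is /h/, which is a voiceless consonant, so the suffix is -u, giving *lijohu*.

wojibedus, lijohu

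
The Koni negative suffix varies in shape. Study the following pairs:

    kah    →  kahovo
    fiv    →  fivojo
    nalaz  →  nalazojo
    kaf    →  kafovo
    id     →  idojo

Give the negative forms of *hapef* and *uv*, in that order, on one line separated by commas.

hapefovo, uvojo

Looking at the final consonant of each stem: -ovo when the stem ends in a voiceless consonant (*kah*, *kaf*); -ojo when the stem ends in a voiced consonant (*fiv*, *nalaz*, *id*).
*hapef*: final consonant = /f/, voiceless → -ovo → *hapefovo*.
Since the final consonant of *uv* is /v/ (voiced), it takes -ojo, giving *uvojo*.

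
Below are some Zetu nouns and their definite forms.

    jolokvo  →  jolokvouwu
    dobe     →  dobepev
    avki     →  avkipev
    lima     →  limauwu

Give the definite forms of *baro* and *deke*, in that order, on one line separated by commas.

The alternation tracks the last vowel of the stem — -pev when the last vowel of the stem is a front vowel (*dobe*, *avki*); -uwu when the last vowel of the stem is a back vowel (*jolokvo*, *lima*).
The last vowel of *baro* is /o/, which is a back vowel, so the suffix is -uwu, giving *barouwu*.
The last vowel of *deke* is /e/, which is a front vowel, so the suffix is -pev, giving *dekepev*.

barouwu, dekepev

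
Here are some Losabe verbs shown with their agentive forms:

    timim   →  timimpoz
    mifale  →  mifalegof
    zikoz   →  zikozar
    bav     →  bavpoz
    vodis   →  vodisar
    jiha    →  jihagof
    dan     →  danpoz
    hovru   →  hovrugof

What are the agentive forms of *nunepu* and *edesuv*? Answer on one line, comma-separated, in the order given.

The suffix is conditioned by the final sound: -ar when the stem ends in a sibilant (*zikoz*, *vodis*); -poz when the stem ends in a non-sibilant consonant (*timim*, *bav*, *dan*); -gof when the stem ends in a vowel (*mifale*, *jiha*, *hovru*).
Since the final sound of *nunepu* is /u/ (a vowel), it takes -gof, giving *nunepugof*.
*edesuv*: final sound = /v/, a non-sibilant consonant → -poz → *edesuvpoz*.

nunepugof, edesuvpoz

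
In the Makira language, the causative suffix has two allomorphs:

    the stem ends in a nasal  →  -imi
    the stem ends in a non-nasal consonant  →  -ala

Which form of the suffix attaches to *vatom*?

Since the final consonant of *vatom* is /m/ (a nasal), it takes -imi.

-imi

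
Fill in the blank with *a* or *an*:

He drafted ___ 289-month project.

a

The indefinite article is chosen by the initial *sound* of the following word, not its spelling.
The number *289* is spoken "two hundred …", beginning with /tuː/ — a consonant sound.
So the article is *a*: He drafted a 289-month project.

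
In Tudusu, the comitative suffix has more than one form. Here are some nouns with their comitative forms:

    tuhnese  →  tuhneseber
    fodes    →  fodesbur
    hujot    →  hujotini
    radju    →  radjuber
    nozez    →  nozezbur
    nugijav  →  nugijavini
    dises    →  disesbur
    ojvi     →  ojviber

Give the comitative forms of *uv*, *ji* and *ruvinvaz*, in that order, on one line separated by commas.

The suffix is conditioned by the final sound: -bur when the stem ends in a sibilant (*fodes*, *nozez*, *dises*); -ini when the stem ends in a non-sibilant consonant (*hujot*, *nugijav*); -ber when the stem ends in a vowel (*tuhnese*, *radju*, *ojvi*).
Since the final sound of *uv* is /v/ (a non-sibilant consonant), it takes -ini, giving *uvini*.
Since the final sound of *ji* is /i/ (a vowel), it takes -ber, giving *jiber*.
*ruvinvaz*: final sound = /z/, a sibilant → -bur → *ruvinvazbur*.

uvini, jiber, ruvinvazbur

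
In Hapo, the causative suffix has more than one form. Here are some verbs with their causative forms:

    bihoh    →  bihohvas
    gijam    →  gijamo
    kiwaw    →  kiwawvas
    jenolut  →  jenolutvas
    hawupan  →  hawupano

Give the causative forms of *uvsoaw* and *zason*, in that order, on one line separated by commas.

uvsoawvas, zasono

The pattern is nasality of the final consonant: -o when the stem ends in a nasal (*gijam*, *hawupan*); -vas when the stem ends in a non-nasal consonant (*bihoh*, *kiwaw*, *jenolut*).
The final consonant of *uvsoaw* is /w/, which is non-nasal, so the suffix is -vas, giving *uvsoawvas*.
The final consonant of *zason* is /n/, which is a nasal, so the suffix is -o, giving *zasono*.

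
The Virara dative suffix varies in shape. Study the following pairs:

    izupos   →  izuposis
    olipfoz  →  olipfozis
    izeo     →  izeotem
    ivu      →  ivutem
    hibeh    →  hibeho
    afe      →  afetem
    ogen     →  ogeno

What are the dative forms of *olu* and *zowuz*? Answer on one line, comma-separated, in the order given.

The suffix is conditioned by the final sound: -is when the stem ends in a sibilant (*izupos*, *olipfoz*); -o when the stem ends in a non-sibilant consonant (*hibeh*, *ogen*); -tem when the stem ends in a vowel (*izeo*, *ivu*, *afe*).
Since the final sound of *olu* is /u/ (a vowel), it takes -tem, giving *olutem*.
*zowuz*: final sound = /z/, a sibilant → -is → *zowuzis*.

olutem, zowuzis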